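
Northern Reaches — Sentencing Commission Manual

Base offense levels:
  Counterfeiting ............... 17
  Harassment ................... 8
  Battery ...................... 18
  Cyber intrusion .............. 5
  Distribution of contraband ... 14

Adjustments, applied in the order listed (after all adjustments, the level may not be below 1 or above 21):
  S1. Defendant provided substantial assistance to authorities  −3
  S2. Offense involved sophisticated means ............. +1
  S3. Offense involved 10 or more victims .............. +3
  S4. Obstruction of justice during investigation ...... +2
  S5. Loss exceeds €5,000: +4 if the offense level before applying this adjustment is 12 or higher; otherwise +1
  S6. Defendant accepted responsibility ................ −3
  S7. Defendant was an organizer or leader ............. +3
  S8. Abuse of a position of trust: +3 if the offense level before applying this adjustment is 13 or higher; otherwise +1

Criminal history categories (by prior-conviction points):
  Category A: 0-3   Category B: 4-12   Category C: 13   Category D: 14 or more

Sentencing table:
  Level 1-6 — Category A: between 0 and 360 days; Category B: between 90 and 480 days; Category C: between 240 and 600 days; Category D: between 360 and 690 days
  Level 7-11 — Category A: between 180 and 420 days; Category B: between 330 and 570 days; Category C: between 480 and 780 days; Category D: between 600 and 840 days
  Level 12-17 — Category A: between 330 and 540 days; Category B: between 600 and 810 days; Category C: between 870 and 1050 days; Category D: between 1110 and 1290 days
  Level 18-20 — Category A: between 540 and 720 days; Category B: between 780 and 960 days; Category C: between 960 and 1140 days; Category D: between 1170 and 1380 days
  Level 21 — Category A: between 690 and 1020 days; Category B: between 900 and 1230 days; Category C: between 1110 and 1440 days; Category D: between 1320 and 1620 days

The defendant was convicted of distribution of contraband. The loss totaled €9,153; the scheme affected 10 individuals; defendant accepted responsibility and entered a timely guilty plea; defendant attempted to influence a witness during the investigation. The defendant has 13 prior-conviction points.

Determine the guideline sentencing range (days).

960-1140 days

Base offense level for distribution of contraband: 14.
S1 does not apply.
S2 does not apply.
S3 applies: 14 + 3 = 17.
S4 applies: 17 + 2 = 19.
S5 applies (level before this adjustment is 19 ≥ 12, so +4): 19 + 4 = 23.
S6 applies: 23 − 3 = 20.
S7 does not apply.
Final offense level: 20.
Criminal history: 13 prior points → Category C (13).
Level 20 falls in the 18-20 band.
Grid: Level 18-20 × Category C = 960-1140 days.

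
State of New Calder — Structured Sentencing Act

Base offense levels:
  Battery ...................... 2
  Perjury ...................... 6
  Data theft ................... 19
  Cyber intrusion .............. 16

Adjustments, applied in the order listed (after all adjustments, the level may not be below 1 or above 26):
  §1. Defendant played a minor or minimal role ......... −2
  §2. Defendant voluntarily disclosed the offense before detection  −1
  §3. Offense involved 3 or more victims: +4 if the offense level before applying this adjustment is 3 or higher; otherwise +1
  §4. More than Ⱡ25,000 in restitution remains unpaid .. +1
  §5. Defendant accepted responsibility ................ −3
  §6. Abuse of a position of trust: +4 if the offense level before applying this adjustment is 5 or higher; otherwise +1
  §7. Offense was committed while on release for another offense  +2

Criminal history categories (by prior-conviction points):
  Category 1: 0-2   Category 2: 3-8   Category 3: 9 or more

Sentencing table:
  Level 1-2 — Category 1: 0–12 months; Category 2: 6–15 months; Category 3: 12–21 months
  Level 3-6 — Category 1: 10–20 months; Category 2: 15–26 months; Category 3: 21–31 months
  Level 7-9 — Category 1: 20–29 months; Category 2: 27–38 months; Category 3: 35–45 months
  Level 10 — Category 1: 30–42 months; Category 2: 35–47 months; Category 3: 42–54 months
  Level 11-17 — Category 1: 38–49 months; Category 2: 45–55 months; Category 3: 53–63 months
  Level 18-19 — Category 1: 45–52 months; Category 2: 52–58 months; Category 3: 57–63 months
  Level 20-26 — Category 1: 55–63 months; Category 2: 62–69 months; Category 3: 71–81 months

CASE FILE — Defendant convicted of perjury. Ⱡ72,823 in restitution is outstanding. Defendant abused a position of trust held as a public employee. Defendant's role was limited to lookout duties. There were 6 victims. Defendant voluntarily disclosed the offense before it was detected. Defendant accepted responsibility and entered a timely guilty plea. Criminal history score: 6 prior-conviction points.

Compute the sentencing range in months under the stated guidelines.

27-38 months

Base offense level for perjury: 6.
§1 applies: 6 − 2 = 4.
§2 applies: 4 − 1 = 3.
§3 applies (level before this adjustment is 3 ≥ 3, so +4): 3 + 4 = 7.
§4 applies: 7 + 1 = 8.
§5 applies: 8 − 3 = 5.
§6 applies (level before this adjustment is 5 ≥ 5, so +4): 5 + 4 = 9.
Final offense level: 9.
Criminal history: 6 prior points → Category 2 (3-8).
Level 9 falls in the 7-9 band.
Grid: Level 7-9 × Category 2 = 27-38 months.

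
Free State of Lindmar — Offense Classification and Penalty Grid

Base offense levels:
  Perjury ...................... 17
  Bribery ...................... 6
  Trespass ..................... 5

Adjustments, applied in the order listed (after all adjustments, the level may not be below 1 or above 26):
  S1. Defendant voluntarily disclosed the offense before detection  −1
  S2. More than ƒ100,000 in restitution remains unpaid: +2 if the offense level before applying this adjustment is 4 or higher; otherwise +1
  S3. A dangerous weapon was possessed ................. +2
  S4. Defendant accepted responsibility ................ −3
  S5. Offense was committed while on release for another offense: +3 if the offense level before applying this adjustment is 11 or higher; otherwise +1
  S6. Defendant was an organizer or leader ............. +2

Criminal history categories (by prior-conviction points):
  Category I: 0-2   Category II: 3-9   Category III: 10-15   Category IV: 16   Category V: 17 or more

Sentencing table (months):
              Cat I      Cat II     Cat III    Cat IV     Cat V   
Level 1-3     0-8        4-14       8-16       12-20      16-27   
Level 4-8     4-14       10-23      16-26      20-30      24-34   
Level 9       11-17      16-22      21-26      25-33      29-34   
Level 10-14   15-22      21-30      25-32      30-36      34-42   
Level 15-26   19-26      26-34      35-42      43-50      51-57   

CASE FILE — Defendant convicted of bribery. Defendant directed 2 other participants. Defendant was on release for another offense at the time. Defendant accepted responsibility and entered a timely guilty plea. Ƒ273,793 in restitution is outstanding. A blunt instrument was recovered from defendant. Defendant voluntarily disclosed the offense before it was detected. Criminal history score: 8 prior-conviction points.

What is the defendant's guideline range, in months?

16-22 months

Base offense level for bribery: 6.
S1 applies: 6 − 1 = 5.
S2 applies (level before this adjustment is 5 ≥ 4, so +2): 5 + 2 = 7.
S3 applies: 7 + 2 = 9.
S4 applies: 9 − 3 = 6.
S5 applies (level before this adjustment is 6 < 11, so +1): 6 + 1 = 7.
S6 applies: 7 + 2 = 9.
Final offense level: 9.
Criminal history: 8 prior points → Category II (3-9).
Level 9 falls in the 9 band.
Grid: Level 9 × Category II = 16-22 months.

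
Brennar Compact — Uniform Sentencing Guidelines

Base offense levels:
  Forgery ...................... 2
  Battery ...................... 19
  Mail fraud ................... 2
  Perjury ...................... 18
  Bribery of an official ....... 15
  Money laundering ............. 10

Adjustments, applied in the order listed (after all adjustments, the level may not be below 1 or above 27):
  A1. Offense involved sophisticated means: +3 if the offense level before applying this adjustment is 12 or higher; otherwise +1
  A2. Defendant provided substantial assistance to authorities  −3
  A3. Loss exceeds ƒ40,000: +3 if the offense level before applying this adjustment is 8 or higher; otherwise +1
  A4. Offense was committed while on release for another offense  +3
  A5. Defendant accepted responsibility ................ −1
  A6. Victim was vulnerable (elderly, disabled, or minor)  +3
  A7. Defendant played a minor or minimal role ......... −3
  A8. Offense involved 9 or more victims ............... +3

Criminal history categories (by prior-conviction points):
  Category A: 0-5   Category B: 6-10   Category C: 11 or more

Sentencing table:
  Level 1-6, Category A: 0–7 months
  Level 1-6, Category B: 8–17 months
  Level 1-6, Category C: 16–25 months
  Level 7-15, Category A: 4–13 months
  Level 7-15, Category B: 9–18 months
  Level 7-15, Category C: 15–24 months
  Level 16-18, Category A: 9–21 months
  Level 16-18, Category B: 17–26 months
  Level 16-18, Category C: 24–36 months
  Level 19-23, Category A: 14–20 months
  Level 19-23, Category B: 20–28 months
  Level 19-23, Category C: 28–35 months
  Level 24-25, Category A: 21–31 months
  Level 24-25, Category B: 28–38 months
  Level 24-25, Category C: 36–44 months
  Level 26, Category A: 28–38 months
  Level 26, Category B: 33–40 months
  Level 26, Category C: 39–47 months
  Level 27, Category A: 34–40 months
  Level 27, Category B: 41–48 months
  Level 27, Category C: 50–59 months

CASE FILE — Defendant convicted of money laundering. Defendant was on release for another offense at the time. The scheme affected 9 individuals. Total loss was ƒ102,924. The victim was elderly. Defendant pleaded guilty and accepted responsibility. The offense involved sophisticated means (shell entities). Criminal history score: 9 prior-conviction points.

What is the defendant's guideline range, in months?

20-28 months

Base offense level for money laundering: 10.
A1 applies (level before this adjustment is 10 < 12, so +1): 10 + 1 = 11.
A3 applies (level before this adjustment is 11 ≥ 8, so +3): 11 + 3 = 14.
A4 applies: 14 + 3 = 17.
A5 applies: 17 − 1 = 16.
A6 applies: 16 + 3 = 19.
A7 does not apply.
A8 applies: 19 + 3 = 22.
Final offense level: 22.
Criminal history: 9 prior points → Category B (6-10).
Level 22 falls in the 19-23 band.
Grid: Level 19-23 × Category B = 20-28 months.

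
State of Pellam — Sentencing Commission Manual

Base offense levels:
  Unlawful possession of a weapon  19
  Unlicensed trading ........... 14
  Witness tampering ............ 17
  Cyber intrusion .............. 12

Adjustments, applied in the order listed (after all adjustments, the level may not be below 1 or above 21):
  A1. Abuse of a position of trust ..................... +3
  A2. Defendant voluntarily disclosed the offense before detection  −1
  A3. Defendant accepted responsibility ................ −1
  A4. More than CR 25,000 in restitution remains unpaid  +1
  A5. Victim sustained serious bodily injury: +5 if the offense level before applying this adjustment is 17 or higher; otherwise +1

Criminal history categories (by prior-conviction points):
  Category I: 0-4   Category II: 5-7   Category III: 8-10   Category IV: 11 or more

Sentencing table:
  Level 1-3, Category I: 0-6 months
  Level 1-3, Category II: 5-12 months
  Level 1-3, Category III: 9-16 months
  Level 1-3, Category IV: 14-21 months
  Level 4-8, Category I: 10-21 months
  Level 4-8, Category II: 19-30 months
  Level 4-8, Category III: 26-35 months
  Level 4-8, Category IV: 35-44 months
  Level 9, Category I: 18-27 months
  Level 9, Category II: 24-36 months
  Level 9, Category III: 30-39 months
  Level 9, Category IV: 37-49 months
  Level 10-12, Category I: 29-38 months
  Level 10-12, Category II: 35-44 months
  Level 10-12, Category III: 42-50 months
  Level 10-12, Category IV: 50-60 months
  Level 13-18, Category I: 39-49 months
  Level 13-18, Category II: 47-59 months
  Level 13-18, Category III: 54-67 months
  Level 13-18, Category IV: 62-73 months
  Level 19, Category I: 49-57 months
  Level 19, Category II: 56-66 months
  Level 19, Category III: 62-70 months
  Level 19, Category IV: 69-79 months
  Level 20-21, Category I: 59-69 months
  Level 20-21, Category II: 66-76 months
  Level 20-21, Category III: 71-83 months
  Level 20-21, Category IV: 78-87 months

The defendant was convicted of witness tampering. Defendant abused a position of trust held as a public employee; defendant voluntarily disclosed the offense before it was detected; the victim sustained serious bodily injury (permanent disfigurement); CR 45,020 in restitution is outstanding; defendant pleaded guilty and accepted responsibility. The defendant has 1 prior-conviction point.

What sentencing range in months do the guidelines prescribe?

59-69 months

Base offense level for witness tampering: 17.
A1 applies: 17 + 3 = 20.
A2 applies: 20 − 1 = 19.
A3 applies: 19 − 1 = 18.
A4 applies: 18 + 1 = 19.
A5 applies (level before this adjustment is 19 ≥ 17, so +5): 19 + 5 = 24.
Level 24 exceeds the maximum of 21; capped at 21.
Final offense level: 21.
Criminal history: 1 prior point → Category I (0-4).
Level 21 falls in the 20-21 band.
Grid: Level 20-21 × Category I = 59-69 months.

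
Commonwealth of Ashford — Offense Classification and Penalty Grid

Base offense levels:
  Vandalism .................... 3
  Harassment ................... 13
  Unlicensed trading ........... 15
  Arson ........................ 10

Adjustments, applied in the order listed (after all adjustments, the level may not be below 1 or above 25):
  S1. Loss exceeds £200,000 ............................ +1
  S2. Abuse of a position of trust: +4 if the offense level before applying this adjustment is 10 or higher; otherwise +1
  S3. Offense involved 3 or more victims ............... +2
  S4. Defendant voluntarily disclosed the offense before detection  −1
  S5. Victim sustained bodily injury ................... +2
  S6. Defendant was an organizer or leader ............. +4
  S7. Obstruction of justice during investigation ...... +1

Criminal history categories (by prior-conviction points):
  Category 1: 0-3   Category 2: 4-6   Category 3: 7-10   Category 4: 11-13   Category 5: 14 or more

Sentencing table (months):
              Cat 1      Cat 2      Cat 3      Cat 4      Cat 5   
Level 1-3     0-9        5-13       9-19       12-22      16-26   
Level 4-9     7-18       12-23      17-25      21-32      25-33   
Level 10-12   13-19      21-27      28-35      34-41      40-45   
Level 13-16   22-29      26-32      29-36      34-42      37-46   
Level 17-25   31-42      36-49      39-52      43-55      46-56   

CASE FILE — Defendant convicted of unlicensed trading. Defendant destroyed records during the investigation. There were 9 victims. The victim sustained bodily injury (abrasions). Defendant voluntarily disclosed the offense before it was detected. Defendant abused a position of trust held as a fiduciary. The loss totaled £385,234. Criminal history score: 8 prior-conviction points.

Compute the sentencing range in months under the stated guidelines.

Base offense level for unlicensed trading: 15.
S1 applies: 15 + 1 = 16.
S2 applies (level before this adjustment is 16 ≥ 10, so +4): 16 + 4 = 20.
S3 applies: 20 + 2 = 22.
S4 applies: 22 − 1 = 21.
S5 applies: 21 + 2 = 23.
S7 applies: 23 + 1 = 24.
Final offense level: 24.
Criminal history: 8 prior points → Category 3 (7-10).
Level 24 falls in the 17-25 band.
Grid: Level 17-25 × Category 3 = 39-52 months.

39-52 months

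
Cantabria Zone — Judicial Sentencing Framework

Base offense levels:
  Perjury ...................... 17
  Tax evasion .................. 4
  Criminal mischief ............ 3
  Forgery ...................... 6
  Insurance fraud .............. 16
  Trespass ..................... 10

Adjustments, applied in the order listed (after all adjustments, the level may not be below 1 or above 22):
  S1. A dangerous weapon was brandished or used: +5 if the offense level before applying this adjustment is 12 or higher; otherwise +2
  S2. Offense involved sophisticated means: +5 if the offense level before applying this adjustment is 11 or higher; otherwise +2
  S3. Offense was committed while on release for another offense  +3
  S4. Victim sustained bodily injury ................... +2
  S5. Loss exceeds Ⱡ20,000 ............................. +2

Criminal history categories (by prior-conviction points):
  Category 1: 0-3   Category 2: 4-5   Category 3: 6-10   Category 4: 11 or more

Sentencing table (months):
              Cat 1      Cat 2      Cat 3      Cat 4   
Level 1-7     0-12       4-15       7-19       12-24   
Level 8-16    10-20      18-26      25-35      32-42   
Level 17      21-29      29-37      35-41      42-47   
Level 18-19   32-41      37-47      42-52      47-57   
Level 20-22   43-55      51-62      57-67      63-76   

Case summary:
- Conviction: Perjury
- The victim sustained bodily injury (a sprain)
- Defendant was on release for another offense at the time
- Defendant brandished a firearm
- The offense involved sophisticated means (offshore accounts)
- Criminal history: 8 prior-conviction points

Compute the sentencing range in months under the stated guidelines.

Base offense level for perjury: 17.
S1 applies (level before this adjustment is 17 ≥ 12, so +5): 17 + 5 = 22.
S2 applies (level before this adjustment is 22 ≥ 11, so +5): 22 + 5 = 27.
S3 applies: 27 + 3 = 30.
S4 applies: 30 + 2 = 32.
S5 does not apply.
Level 32 exceeds the maximum of 22; capped at 22.
Final offense level: 22.
Criminal history: 8 prior points → Category 3 (6-10).
Level 22 falls in the 20-22 band.
Grid: Level 20-22 × Category 3 = 57-67 months.

57-67 months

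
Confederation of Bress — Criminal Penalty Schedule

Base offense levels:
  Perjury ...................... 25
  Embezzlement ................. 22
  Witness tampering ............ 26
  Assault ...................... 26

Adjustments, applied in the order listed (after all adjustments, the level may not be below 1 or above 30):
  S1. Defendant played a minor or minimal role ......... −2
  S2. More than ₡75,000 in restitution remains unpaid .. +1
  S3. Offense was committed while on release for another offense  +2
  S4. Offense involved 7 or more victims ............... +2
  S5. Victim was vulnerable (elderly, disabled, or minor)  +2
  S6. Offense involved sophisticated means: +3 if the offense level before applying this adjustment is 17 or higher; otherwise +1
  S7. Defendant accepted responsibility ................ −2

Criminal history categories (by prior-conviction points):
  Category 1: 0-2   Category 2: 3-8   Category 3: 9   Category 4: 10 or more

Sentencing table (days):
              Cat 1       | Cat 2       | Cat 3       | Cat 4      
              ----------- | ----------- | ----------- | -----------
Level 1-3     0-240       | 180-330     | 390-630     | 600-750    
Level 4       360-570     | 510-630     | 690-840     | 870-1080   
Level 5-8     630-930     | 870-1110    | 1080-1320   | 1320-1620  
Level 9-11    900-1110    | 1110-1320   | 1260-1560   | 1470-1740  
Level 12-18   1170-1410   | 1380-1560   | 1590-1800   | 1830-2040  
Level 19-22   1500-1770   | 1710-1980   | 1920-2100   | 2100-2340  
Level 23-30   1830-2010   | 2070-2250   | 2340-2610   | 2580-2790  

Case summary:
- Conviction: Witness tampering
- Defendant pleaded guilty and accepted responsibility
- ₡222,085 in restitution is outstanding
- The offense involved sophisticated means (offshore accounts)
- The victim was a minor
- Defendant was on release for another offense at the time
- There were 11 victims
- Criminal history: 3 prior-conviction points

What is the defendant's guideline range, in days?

Base offense level for witness tampering: 26.
S1 does not apply.
S2 applies: 26 + 1 = 27.
S3 applies: 27 + 2 = 29.
S4 applies: 29 + 2 = 31.
S5 applies: 31 + 2 = 33.
S6 applies (level before this adjustment is 33 ≥ 17, so +3): 33 + 3 = 36.
S7 applies: 36 − 2 = 34.
Level 34 exceeds the maximum of 30; capped at 30.
Final offense level: 30.
Criminal history: 3 prior points → Category 2 (3-8).
Level 30 falls in the 23-30 band.
Grid: Level 23-30 × Category 2 = 2070-2250 days.

2070-2250 days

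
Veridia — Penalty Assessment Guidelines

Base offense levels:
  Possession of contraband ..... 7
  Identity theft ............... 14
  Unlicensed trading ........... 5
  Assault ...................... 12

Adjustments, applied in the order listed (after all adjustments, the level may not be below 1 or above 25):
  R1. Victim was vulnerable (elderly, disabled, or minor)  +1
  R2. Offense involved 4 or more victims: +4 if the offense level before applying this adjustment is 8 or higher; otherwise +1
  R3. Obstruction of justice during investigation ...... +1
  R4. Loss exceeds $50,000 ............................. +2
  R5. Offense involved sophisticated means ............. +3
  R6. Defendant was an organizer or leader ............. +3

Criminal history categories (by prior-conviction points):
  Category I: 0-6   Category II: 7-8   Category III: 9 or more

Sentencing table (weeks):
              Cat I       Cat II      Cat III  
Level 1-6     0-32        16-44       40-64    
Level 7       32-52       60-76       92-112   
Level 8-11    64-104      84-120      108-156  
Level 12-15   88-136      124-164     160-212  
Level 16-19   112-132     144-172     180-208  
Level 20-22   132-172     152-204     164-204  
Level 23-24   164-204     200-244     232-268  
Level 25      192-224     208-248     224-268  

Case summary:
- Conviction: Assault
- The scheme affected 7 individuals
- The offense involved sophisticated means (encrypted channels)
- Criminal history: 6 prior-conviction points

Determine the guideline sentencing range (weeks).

Base offense level for assault: 12.
R2 applies (level before this adjustment is 12 ≥ 8, so +4): 12 + 4 = 16.
R5 applies: 16 + 3 = 19.
Final offense level: 19.
Criminal history: 6 prior points → Category I (0-6).
Level 19 falls in the 16-19 band.
Grid: Level 16-19 × Category I = 112-132 weeks.

112-132 weeks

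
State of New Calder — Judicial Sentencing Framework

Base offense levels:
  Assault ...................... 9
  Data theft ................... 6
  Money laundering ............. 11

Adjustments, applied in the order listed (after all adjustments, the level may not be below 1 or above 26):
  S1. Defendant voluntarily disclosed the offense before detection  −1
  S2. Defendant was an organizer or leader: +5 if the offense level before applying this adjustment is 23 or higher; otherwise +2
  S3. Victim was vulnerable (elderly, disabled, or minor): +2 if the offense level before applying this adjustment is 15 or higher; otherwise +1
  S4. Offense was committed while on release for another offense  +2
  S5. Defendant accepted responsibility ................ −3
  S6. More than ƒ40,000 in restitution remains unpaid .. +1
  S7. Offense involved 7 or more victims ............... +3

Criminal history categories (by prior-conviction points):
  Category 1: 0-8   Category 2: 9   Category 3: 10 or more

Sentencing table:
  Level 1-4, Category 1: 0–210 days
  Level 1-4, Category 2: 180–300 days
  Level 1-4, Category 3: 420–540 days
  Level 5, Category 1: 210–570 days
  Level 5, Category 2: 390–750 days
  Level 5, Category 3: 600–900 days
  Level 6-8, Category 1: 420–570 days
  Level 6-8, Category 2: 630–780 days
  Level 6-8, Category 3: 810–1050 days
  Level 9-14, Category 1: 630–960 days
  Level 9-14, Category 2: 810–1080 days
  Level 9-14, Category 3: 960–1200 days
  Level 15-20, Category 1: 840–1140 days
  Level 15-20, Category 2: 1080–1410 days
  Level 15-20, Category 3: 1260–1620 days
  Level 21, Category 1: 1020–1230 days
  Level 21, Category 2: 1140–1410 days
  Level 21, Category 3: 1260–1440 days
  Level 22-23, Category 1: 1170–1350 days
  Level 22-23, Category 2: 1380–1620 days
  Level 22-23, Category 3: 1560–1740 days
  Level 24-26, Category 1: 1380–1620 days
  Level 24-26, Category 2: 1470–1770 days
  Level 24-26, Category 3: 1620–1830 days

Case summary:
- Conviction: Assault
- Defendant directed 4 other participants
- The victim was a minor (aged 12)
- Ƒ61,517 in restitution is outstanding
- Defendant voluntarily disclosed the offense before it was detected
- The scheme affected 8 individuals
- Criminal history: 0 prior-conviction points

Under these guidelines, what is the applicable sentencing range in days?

840-1140 days

Base offense level for assault: 9.
S1 applies: 9 − 1 = 8.
S2 applies (level before this adjustment is 8 < 23, so +2): 8 + 2 = 10.
S3 applies (level before this adjustment is 10 < 15, so +1): 10 + 1 = 11.
S4 does not apply.
S6 applies: 11 + 1 = 12.
S7 applies: 12 + 3 = 15.
Final offense level: 15.
Criminal history: 0 prior points → Category 1 (0-8).
Level 15 falls in the 15-20 band.
Grid: Level 15-20 × Category 1 = 840-1140 days.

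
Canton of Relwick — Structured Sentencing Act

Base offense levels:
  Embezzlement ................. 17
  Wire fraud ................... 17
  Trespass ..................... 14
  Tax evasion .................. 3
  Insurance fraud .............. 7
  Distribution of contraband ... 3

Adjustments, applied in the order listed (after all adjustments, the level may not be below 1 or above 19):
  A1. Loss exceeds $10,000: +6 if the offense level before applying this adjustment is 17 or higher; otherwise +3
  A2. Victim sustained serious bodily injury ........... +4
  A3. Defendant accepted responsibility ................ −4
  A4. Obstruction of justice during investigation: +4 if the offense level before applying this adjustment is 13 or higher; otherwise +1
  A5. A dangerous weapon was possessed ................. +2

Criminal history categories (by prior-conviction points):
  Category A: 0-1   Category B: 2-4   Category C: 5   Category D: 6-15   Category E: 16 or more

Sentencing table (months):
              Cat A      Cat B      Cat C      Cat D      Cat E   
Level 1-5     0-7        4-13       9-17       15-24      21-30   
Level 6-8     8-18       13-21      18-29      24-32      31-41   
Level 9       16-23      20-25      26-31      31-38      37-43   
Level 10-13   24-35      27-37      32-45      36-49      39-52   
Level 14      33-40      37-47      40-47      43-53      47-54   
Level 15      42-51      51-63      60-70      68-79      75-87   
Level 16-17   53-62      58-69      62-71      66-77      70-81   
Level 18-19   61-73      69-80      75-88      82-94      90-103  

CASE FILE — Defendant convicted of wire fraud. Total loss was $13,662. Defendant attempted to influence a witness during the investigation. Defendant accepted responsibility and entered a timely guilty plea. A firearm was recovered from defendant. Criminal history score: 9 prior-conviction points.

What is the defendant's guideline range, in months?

Base offense level for wire fraud: 17.
A1 applies (level before this adjustment is 17 ≥ 17, so +6): 17 + 6 = 23.
A2 does not apply.
A3 applies: 23 − 4 = 19.
A4 applies (level before this adjustment is 19 ≥ 13, so +4): 19 + 4 = 23.
A5 applies: 23 + 2 = 25.
Level 25 exceeds the maximum of 19; capped at 19.
Final offense level: 19.
Criminal history: 9 prior points → Category D (6-15).
Level 19 falls in the 18-19 band.
Grid: Level 18-19 × Category D = 82-94 months.

82-94 months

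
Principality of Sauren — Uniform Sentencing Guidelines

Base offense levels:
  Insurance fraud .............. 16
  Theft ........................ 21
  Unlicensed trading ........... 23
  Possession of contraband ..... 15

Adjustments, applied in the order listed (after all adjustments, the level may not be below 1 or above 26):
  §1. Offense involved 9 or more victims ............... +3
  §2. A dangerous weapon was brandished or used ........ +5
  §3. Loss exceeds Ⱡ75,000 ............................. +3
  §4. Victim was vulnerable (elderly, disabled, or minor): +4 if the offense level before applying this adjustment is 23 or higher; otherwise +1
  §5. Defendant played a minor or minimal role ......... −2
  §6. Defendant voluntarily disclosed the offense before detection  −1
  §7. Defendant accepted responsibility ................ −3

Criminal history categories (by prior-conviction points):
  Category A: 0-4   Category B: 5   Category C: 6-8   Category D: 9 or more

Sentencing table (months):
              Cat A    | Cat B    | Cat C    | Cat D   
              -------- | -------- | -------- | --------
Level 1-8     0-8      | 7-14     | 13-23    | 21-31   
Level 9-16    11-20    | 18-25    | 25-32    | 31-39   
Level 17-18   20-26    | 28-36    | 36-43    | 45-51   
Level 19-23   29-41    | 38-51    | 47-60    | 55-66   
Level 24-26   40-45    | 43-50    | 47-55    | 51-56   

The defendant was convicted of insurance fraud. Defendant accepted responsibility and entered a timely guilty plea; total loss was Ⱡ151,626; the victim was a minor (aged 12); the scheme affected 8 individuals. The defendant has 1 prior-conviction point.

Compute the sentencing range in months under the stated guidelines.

20-26 months

Base offense level for insurance fraud: 16.
§2 does not apply.
§3 applies: 16 + 3 = 19.
§4 applies (level before this adjustment is 19 < 23, so +1): 19 + 1 = 20.
§5 does not apply.
§6 does not apply.
§7 applies: 20 − 3 = 17.
Final offense level: 17.
Criminal history: 1 prior point → Category A (0-4).
Level 17 falls in the 17-18 band.
Grid: Level 17-18 × Category A = 20-26 months.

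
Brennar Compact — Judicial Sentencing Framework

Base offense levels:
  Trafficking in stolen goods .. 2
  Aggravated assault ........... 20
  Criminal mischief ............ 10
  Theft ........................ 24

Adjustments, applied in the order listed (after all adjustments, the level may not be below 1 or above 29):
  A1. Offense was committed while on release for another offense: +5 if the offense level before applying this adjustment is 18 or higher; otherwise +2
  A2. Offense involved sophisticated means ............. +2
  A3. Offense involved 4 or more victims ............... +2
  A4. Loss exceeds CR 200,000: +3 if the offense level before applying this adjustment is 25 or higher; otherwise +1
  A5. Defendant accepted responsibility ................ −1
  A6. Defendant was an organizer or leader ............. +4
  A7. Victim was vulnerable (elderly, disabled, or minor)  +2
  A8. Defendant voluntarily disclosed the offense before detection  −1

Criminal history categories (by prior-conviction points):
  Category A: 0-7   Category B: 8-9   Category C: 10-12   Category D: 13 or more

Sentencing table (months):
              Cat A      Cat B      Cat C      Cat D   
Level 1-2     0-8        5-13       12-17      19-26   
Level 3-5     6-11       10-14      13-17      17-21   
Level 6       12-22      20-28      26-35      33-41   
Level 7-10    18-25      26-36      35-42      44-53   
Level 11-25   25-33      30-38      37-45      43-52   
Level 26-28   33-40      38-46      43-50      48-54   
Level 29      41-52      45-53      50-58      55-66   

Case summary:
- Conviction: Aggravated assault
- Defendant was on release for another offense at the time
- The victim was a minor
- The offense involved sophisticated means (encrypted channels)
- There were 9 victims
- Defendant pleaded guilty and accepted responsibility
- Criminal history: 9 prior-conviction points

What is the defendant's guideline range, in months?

45-53 months

Base offense level for aggravated assault: 20.
A1 applies (level before this adjustment is 20 ≥ 18, so +5): 20 + 5 = 25.
A2 applies: 25 + 2 = 27.
A3 applies: 27 + 2 = 29.
A5 applies: 29 − 1 = 28.
A7 applies: 28 + 2 = 30.
Level 30 exceeds the maximum of 29; capped at 29.
Final offense level: 29.
Criminal history: 9 prior points → Category B (8-9).
Level 29 falls in the 29 band.
Grid: Level 29 × Category B = 45-53 months.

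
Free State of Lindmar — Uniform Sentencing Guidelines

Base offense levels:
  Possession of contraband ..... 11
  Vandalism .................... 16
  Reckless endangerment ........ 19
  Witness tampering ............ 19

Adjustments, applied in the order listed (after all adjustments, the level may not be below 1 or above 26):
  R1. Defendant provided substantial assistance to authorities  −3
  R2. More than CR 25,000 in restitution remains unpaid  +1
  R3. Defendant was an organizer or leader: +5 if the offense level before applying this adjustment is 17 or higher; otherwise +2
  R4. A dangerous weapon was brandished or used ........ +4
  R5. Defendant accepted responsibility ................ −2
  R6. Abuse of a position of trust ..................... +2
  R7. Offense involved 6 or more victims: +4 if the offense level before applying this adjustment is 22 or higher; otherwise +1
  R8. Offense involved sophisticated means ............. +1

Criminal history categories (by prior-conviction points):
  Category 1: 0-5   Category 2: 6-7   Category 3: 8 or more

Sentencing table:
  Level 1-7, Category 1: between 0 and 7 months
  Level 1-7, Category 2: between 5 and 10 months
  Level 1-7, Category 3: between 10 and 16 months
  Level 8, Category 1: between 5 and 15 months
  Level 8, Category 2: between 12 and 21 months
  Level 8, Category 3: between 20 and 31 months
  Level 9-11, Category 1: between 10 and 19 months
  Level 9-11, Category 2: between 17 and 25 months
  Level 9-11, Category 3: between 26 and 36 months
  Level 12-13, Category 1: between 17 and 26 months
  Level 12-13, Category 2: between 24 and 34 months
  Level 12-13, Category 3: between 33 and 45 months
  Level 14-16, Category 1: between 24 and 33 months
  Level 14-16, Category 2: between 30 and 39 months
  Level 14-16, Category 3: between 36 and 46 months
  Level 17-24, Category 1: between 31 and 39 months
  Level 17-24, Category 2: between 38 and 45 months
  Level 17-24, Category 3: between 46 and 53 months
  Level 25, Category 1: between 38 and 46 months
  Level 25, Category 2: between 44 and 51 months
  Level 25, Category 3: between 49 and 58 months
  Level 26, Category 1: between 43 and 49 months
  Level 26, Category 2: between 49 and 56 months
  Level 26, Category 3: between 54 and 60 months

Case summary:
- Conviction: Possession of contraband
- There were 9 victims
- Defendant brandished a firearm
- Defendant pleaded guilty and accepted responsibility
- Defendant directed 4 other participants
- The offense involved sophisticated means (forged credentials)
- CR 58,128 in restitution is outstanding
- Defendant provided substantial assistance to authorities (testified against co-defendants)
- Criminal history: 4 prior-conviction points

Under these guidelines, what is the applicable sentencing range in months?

24-33 months

Base offense level for possession of contraband: 11.
R1 applies: 11 − 3 = 8.
R2 applies: 8 + 1 = 9.
R3 applies (level before this adjustment is 9 < 17, so +2): 9 + 2 = 11.
R4 applies: 11 + 4 = 15.
R5 applies: 15 − 2 = 13.
R6 does not apply.
R7 applies (level before this adjustment is 13 < 22, so +1): 13 + 1 = 14.
R8 applies: 14 + 1 = 15.
Final offense level: 15.
Criminal history: 4 prior points → Category 1 (0-5).
Level 15 falls in the 14-16 band.
Grid: Level 14-16 × Category 1 = 24-33 months.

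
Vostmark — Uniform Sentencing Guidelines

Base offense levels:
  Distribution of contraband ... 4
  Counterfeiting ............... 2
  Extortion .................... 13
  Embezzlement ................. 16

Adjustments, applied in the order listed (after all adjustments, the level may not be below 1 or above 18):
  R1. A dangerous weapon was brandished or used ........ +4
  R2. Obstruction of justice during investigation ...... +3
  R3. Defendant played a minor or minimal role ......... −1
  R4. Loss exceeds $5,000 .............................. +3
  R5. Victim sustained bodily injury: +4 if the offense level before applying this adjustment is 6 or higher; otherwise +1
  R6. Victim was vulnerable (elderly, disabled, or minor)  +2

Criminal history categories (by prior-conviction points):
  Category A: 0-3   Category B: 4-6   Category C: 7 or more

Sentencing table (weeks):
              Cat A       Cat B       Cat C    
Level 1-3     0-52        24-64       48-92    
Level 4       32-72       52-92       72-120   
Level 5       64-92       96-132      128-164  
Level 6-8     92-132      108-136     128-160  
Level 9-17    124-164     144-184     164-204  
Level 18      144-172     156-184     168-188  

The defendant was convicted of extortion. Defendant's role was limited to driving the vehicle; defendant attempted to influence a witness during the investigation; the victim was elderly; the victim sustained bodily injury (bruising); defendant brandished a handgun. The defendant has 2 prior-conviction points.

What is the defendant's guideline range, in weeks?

Base offense level for extortion: 13.
R1 applies: 13 + 4 = 17.
R2 applies: 17 + 3 = 20.
R3 applies: 20 − 1 = 19.
R5 applies (level before this adjustment is 19 ≥ 6, so +4): 19 + 4 = 23.
R6 applies: 23 + 2 = 25.
Level 25 exceeds the maximum of 18; capped at 18.
Final offense level: 18.
Criminal history: 2 prior points → Category A (0-3).
Level 18 falls in the 18 band.
Grid: Level 18 × Category A = 144-172 weeks.

144-172 weeks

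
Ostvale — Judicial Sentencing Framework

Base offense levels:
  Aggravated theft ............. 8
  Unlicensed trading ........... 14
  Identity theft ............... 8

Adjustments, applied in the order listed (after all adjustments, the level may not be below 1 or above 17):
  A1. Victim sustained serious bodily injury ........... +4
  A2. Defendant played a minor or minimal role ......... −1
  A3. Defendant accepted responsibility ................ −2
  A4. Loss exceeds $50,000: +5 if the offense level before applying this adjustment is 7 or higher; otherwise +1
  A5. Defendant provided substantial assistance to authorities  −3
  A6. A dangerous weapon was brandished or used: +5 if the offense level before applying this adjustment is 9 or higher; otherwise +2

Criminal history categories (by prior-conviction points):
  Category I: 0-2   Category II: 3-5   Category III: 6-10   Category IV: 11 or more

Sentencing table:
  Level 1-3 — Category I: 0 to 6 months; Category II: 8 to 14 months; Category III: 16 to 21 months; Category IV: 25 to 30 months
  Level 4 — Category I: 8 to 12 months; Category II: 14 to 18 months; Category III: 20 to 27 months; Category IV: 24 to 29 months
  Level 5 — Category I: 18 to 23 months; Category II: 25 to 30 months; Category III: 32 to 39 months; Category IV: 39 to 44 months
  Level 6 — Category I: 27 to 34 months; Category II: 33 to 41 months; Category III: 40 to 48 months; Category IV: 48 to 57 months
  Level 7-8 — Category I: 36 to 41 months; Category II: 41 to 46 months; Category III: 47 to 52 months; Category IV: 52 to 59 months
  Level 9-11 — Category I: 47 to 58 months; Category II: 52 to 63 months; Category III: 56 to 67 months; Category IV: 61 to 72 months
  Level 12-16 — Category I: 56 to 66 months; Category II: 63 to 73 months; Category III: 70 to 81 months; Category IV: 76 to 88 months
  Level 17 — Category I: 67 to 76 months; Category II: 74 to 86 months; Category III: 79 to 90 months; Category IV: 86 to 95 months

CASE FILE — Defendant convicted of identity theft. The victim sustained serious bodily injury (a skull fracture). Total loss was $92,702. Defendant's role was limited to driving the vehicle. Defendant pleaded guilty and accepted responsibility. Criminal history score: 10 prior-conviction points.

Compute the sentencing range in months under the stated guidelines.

70-81 months

Base offense level for identity theft: 8.
A1 applies: 8 + 4 = 12.
A2 applies: 12 − 1 = 11.
A3 applies: 11 − 2 = 9.
A4 applies (level before this adjustment is 9 ≥ 7, so +5): 9 + 5 = 14.
A5 does not apply.
A6 does not apply.
Final offense level: 14.
Criminal history: 10 prior points → Category III (6-10).
Level 14 falls in the 12-16 band.
Grid: Level 12-16 × Category III = 70-81 months.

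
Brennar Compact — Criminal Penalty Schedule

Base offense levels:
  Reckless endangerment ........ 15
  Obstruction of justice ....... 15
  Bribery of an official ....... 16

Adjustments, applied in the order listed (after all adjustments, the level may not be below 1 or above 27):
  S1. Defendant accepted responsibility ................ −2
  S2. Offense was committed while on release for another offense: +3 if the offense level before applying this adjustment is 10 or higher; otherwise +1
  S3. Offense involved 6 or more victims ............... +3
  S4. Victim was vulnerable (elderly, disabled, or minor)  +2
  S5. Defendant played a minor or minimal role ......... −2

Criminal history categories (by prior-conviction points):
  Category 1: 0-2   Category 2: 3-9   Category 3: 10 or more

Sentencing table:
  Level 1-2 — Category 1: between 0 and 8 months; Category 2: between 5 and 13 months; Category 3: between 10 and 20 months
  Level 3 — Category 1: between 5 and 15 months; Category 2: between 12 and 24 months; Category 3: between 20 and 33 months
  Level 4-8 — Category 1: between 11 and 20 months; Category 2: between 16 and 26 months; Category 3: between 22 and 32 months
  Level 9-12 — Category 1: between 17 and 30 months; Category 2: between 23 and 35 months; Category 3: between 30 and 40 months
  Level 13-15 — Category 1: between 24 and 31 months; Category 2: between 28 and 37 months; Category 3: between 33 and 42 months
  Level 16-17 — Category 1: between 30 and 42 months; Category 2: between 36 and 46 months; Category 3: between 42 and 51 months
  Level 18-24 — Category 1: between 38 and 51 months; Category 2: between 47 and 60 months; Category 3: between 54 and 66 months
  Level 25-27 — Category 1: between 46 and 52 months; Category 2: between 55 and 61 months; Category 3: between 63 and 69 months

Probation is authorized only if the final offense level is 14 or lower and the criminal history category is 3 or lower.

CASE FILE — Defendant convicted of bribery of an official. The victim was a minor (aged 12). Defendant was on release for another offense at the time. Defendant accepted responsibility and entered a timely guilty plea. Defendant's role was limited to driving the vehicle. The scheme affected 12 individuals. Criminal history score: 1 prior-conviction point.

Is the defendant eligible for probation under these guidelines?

No

Base offense level for bribery of an official: 16.
S1 applies: 16 − 2 = 14.
S2 applies (level before this adjustment is 14 ≥ 10, so +3): 14 + 3 = 17.
S3 applies: 17 + 3 = 20.
S4 applies: 20 + 2 = 22.
S5 applies: 22 − 2 = 20.
Final offense level: 20.
Criminal history: 1 prior point → Category 1 (0-2).
Level 20 falls in the 18-24 band.
Grid: Level 18-24 × Category 1 = 38-51 months.
Probation check: level 20 > 14 and category 1 ≤ 3 → not eligible.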